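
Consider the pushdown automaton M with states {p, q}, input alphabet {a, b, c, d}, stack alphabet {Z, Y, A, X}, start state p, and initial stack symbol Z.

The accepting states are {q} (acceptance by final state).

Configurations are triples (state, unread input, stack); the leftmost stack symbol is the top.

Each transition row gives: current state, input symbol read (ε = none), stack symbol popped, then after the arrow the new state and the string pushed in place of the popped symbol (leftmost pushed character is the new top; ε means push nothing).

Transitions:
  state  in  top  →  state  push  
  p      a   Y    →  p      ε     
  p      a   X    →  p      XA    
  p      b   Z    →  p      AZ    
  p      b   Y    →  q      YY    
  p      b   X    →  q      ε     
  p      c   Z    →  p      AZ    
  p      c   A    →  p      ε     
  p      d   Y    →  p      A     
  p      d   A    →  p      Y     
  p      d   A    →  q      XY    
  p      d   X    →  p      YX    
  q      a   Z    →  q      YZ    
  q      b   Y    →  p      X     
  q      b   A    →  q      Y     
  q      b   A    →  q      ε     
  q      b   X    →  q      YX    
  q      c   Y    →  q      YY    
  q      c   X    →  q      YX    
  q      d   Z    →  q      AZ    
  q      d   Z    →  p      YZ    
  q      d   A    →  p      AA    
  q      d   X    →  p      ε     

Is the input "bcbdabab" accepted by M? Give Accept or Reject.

Reject

No computation consumes all input and reaches a final state.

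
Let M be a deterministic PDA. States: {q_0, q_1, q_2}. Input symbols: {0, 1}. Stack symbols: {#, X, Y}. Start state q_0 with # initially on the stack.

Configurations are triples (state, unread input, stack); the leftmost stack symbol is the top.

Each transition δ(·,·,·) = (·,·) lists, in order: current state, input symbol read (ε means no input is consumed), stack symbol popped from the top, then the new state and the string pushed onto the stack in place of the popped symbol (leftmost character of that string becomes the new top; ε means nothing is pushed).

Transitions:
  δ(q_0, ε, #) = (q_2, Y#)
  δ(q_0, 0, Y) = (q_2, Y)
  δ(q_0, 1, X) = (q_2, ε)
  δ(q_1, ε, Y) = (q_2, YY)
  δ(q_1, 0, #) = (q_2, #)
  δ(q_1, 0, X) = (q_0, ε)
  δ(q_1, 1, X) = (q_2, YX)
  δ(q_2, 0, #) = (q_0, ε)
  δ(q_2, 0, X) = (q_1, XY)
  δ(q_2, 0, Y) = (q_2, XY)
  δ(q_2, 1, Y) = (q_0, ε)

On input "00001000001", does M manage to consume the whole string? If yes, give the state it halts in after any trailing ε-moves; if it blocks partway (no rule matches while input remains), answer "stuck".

(q_0, 00001000001, #) ⊢ (q_2, 00001000001, Y#) ⊢ (q_2, 0001000001, XY#) ⊢ (q_1, 001000001, XYY#) ⊢ (q_0, 01000001, YY#) ⊢ (q_2, 1000001, YY#) ⊢ (q_0, 000001, Y#) ⊢ (q_2, 00001, Y#) ⊢ (q_2, 0001, XY#) ⊢ (q_1, 001, XYY#) ⊢ (q_0, 01, YY#) ⊢ (q_2, 1, YY#) ⊢ (q_0, ε, Y#)
All input consumed; M is in state q_0.

q_0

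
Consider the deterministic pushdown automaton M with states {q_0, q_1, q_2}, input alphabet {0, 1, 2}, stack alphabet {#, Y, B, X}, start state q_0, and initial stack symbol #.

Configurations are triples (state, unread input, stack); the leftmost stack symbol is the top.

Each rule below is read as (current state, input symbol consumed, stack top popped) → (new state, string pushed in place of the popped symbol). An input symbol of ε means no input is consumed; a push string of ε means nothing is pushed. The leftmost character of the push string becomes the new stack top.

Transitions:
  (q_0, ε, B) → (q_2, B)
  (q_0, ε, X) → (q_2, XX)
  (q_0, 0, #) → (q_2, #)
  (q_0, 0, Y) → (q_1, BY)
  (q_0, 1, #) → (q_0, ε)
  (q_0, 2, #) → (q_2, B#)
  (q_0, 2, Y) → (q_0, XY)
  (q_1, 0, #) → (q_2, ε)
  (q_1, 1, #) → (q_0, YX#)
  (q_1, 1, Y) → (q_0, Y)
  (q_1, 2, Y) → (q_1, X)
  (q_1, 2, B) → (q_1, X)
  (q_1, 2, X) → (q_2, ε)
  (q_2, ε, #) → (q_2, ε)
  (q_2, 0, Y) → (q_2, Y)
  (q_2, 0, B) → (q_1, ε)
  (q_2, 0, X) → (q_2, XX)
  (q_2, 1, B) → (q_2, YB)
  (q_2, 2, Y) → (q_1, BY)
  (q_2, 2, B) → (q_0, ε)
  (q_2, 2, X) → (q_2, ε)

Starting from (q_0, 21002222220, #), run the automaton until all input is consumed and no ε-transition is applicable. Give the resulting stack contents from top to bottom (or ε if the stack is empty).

YB#

(q_0, 21002222220, #)
  read 2, top #: go to q_2, push B# → (q_2, 1002222220, B#)
  read 1, top B: go to q_2, push YB → (q_2, 002222220, YB#)
  read 0, top Y: go to q_2, push Y → (q_2, 02222220, YB#)
  read 0, top Y: go to q_2, push Y → (q_2, 2222220, YB#)
  read 2, top Y: go to q_1, push BY → (q_1, 222220, BYB#)
  read 2, top B: go to q_1, push X → (q_1, 22220, XYB#)
  read 2, top X: go to q_2, push ε → (q_2, 2220, YB#)
  read 2, top Y: go to q_1, push BY → (q_1, 220, BYB#)
  read 2, top B: go to q_1, push X → (q_1, 20, XYB#)
  read 2, top X: go to q_2, push ε → (q_2, 0, YB#)
  read 0, top Y: go to q_2, push Y → (q_2, ε, YB#)
All input consumed in state q_2 with stack YB#.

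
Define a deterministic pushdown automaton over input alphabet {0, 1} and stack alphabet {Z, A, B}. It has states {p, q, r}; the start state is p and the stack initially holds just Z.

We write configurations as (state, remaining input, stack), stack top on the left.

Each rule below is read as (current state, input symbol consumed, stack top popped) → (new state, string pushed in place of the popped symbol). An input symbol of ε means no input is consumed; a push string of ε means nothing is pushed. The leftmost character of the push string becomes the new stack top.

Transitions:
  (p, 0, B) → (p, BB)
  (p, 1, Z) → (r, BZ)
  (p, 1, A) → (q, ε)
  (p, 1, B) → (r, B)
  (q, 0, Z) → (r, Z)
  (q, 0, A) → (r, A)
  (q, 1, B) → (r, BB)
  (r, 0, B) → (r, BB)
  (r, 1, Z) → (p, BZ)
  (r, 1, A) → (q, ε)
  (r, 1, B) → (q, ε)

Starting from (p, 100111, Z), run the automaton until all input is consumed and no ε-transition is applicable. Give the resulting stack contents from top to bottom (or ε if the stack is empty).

(p, 100111, Z)
  read 1, top Z: go to r, push BZ → (r, 00111, BZ)
  read 0, top B: go to r, push BB → (r, 0111, BBZ)
  read 0, top B: go to r, push BB → (r, 111, BBBZ)
  read 1, top B: go to q, push ε → (q, 11, BBZ)
  read 1, top B: go to r, push BB → (r, 1, BBBZ)
  read 1, top B: go to q, push ε → (q, ε, BBZ)
All input consumed in state q with stack BBZ.

BBZ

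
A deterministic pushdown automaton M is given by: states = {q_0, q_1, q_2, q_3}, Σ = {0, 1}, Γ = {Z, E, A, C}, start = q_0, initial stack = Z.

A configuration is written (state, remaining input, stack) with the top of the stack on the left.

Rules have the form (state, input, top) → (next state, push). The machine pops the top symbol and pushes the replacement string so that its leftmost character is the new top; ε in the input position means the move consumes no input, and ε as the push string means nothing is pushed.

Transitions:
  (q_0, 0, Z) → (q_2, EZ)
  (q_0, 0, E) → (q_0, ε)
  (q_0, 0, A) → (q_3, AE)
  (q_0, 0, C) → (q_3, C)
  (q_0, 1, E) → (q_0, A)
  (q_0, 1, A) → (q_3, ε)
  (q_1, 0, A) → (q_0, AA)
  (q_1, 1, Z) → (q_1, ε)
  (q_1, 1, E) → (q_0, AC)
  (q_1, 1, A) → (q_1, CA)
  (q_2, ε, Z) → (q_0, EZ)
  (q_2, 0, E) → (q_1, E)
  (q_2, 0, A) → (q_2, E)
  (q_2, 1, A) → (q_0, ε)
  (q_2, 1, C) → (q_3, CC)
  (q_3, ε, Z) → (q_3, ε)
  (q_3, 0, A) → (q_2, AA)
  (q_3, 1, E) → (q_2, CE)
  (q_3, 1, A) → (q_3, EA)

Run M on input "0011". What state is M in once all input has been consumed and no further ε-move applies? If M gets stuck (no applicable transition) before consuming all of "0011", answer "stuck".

(q_0, 0011, Z)
  read 0, top Z: go to q_2, push EZ → (q_2, 011, EZ)
  read 0, top E: go to q_1, push E → (q_1, 11, EZ)
  read 1, top E: go to q_0, push AC → (q_0, 1, ACZ)
  read 1, top A: go to q_3, push ε → (q_3, ε, CZ)
All input consumed; M is in state q_3.

q_3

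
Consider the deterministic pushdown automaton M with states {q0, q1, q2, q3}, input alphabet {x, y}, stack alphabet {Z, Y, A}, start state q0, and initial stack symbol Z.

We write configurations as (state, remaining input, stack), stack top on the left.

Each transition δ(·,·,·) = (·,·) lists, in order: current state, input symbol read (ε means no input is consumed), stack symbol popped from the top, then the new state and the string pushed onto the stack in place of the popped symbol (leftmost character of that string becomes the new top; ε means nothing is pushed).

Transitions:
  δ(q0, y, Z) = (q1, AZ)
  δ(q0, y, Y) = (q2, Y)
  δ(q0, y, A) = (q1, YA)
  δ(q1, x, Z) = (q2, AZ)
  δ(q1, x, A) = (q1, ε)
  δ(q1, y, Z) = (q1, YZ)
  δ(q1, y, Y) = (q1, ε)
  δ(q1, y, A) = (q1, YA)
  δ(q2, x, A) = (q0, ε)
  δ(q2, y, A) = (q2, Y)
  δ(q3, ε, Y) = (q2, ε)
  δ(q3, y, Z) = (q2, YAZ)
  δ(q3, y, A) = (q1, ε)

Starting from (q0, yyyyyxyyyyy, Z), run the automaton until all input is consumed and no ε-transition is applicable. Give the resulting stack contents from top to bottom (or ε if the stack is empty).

YZ

(q0, yyyyyxyyyyy, Z) ⊢ (q1, yyyyxyyyyy, AZ) ⊢ (q1, yyyxyyyyy, YAZ) ⊢ (q1, yyxyyyyy, AZ) ⊢ (q1, yxyyyyy, YAZ) ⊢ (q1, xyyyyy, AZ) ⊢ (q1, yyyyy, Z) ⊢ (q1, yyyy, YZ) ⊢ (q1, yyy, Z) ⊢ (q1, yy, YZ) ⊢ (q1, y, Z) ⊢ (q1, ε, YZ)
All input consumed in state q1 with stack YZ.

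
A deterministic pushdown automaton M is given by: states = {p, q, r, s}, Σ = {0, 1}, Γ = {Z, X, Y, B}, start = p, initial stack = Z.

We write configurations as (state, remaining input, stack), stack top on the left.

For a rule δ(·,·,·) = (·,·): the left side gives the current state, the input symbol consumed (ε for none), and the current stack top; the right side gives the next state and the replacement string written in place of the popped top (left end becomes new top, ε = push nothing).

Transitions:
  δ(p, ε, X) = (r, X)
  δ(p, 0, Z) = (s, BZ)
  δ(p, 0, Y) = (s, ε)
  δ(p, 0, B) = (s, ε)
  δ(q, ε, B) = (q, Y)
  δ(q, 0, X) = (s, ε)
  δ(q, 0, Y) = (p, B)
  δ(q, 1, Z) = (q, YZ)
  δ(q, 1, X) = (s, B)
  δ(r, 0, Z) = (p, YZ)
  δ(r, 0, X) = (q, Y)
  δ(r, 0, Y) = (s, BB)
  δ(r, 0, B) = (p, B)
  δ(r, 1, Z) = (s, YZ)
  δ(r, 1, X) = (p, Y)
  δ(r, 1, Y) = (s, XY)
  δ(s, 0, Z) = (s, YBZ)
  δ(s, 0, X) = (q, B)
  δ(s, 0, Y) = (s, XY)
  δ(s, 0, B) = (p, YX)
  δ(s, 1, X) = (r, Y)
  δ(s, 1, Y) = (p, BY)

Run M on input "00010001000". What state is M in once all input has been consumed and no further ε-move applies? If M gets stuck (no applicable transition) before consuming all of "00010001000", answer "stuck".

s

(p, 00010001000, Z)
  read 0, top Z: go to s, push BZ → (s, 0010001000, BZ)
  read 0, top B: go to p, push YX → (p, 010001000, YXZ)
  read 0, top Y: go to s, push ε → (s, 10001000, XZ)
  read 1, top X: go to r, push Y → (r, 0001000, YZ)
  read 0, top Y: go to s, push BB → (s, 001000, BBZ)
  read 0, top B: go to p, push YX → (p, 01000, YXBZ)
  read 0, top Y: go to s, push ε → (s, 1000, XBZ)
  read 1, top X: go to r, push Y → (r, 000, YBZ)
  read 0, top Y: go to s, push BB → (s, 00, BBBZ)
  read 0, top B: go to p, push YX → (p, 0, YXBBZ)
  read 0, top Y: go to s, push ε → (s, ε, XBBZ)
All input consumed; M is in state s.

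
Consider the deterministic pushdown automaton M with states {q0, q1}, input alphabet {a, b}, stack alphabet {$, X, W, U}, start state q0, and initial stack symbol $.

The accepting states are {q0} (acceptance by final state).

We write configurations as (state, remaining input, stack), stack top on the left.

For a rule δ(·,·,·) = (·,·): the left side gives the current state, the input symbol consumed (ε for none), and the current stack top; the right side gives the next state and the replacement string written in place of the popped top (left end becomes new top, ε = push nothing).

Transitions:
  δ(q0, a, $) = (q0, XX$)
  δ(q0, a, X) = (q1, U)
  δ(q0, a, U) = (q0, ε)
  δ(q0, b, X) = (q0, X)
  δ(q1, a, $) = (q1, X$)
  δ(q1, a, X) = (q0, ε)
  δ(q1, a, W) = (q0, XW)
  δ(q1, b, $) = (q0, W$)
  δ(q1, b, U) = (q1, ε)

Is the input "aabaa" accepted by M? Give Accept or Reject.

Accept

(q0, aabaa, $)
  read a, top $: go to q0, push XX$ → (q0, abaa, XX$)
  read a, top X: go to q1, push U → (q1, baa, UX$)
  read b, top U: go to q1, push ε → (q1, aa, X$)
  read a, top X: go to q0, push ε → (q0, a, $)
  read a, top $: go to q0, push XX$ → (q0, ε, XX$)
All input consumed; state q0 ∈ F.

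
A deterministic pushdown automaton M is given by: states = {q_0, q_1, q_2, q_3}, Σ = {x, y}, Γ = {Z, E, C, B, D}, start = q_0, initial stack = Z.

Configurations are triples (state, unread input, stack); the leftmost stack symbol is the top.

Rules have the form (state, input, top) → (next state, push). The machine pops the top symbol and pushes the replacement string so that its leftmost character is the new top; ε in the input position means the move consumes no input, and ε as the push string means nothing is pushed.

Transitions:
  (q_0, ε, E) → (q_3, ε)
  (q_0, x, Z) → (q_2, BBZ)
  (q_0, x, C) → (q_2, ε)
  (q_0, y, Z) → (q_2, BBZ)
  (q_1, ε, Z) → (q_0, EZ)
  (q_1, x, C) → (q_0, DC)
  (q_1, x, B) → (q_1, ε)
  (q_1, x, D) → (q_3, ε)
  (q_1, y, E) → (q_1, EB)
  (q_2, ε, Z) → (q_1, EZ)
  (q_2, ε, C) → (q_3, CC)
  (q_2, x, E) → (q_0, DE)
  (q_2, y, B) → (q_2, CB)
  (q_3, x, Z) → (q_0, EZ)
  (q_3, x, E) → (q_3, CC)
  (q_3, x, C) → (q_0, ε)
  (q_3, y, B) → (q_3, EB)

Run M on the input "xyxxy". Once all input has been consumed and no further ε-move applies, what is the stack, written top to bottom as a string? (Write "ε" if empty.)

(q_0, xyxxy, Z)
  read x, top Z: go to q_2, push BBZ → (q_2, yxxy, BBZ)
  read y, top B: go to q_2, push CB → (q_2, xxy, CBBZ)
  ε-move, top C: go to q_3, push CC → (q_3, xxy, CCBBZ)
  read x, top C: go to q_0, push ε → (q_0, xy, CBBZ)
  read x, top C: go to q_2, push ε → (q_2, y, BBZ)
  read y, top B: go to q_2, push CB → (q_2, ε, CBBZ)
  ε-move, top C: go to q_3, push CC → (q_3, ε, CCBBZ)
All input consumed in state q_3 with stack CCBBZ.

CCBBZ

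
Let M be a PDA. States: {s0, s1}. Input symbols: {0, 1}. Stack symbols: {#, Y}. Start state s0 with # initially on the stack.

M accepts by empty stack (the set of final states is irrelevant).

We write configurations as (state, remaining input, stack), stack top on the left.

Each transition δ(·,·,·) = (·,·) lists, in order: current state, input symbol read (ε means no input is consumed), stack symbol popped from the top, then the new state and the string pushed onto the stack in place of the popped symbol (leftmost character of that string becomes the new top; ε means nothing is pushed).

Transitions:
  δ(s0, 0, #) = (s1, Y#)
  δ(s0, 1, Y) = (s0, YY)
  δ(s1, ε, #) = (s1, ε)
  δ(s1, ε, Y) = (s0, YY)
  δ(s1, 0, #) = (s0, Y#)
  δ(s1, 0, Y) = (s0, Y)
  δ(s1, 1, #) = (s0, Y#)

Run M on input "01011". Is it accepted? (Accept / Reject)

Reject

No computation consumes all input and empties the stack.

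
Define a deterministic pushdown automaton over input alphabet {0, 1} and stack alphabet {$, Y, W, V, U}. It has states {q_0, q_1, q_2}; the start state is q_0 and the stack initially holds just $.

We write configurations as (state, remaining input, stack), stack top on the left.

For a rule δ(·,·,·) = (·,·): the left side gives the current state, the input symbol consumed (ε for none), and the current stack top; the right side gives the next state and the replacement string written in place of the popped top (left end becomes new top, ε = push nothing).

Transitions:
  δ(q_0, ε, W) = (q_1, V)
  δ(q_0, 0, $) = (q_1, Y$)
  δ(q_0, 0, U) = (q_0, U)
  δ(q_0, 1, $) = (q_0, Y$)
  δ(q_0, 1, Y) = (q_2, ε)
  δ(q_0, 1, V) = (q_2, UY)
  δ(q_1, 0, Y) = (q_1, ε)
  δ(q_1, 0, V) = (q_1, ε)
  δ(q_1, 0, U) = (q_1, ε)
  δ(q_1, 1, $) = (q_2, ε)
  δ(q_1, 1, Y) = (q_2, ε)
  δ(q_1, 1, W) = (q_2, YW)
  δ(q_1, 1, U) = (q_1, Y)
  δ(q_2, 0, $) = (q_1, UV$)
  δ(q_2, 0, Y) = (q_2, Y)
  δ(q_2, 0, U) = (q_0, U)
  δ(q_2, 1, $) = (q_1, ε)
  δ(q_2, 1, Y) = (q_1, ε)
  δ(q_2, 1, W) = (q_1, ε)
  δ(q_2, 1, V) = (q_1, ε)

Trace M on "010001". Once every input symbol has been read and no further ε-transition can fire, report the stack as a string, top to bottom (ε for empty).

ε

(q_0, 010001, $)
  read 0, top $: go to q_1, push Y$ → (q_1, 10001, Y$)
  read 1, top Y: go to q_2, push ε → (q_2, 0001, $)
  read 0, top $: go to q_1, push UV$ → (q_1, 001, UV$)
  read 0, top U: go to q_1, push ε → (q_1, 01, V$)
  read 0, top V: go to q_1, push ε → (q_1, 1, $)
  read 1, top $: go to q_2, push ε → (q_2, ε, ε)
All input consumed in state q_2 with stack ε.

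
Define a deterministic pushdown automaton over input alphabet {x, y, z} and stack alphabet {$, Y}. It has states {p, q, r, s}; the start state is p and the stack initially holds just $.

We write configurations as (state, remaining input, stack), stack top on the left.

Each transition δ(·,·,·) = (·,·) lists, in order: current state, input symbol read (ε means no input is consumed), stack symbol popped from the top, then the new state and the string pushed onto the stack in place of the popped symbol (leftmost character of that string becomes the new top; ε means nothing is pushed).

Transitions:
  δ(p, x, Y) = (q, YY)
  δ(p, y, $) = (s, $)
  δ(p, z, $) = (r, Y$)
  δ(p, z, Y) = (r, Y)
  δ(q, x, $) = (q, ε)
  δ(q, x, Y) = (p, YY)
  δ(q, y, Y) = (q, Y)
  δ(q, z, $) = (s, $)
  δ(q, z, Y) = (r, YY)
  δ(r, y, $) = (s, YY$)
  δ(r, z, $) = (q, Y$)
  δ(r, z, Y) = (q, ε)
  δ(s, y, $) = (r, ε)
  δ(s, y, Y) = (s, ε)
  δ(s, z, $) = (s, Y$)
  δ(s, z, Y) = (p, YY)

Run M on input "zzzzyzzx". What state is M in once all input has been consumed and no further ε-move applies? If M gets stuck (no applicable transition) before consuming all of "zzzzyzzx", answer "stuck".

(p, zzzzyzzx, $)
  read z, top $: go to r, push Y$ → (r, zzzyzzx, Y$)
  read z, top Y: go to q, push ε → (q, zzyzzx, $)
  read z, top $: go to s, push $ → (s, zyzzx, $)
  read z, top $: go to s, push Y$ → (s, yzzx, Y$)
  read y, top Y: go to s, push ε → (s, zzx, $)
  read z, top $: go to s, push Y$ → (s, zx, Y$)
  read z, top Y: go to p, push YY → (p, x, YY$)
  read x, top Y: go to q, push YY → (q, ε, YYY$)
All input consumed; M is in state q.

q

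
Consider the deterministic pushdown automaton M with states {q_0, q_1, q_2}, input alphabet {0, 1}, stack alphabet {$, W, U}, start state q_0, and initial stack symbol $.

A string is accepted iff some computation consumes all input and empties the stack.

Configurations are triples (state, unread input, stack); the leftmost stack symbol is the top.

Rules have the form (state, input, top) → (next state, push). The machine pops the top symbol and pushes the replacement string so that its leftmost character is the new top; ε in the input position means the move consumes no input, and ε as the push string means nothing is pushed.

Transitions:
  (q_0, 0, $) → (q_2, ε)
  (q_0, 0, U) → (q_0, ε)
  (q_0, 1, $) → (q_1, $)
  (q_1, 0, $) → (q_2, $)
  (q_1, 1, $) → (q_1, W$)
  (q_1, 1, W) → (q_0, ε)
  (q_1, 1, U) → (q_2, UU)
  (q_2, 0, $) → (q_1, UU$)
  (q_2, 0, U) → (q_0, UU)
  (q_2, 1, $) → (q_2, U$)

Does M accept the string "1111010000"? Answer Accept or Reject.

Accept

(q_0, 1111010000, $)
  read 1, top $: go to q_1, push $ → (q_1, 111010000, $)
  read 1, top $: go to q_1, push W$ → (q_1, 11010000, W$)
  read 1, top W: go to q_0, push ε → (q_0, 1010000, $)
  read 1, top $: go to q_1, push $ → (q_1, 010000, $)
  read 0, top $: go to q_2, push $ → (q_2, 10000, $)
  read 1, top $: go to q_2, push U$ → (q_2, 0000, U$)
  read 0, top U: go to q_0, push UU → (q_0, 000, UU$)
  read 0, top U: go to q_0, push ε → (q_0, 00, U$)
  read 0, top U: go to q_0, push ε → (q_0, 0, $)
  read 0, top $: go to q_2, push ε → (q_2, ε, ε)
All input consumed and the stack is empty.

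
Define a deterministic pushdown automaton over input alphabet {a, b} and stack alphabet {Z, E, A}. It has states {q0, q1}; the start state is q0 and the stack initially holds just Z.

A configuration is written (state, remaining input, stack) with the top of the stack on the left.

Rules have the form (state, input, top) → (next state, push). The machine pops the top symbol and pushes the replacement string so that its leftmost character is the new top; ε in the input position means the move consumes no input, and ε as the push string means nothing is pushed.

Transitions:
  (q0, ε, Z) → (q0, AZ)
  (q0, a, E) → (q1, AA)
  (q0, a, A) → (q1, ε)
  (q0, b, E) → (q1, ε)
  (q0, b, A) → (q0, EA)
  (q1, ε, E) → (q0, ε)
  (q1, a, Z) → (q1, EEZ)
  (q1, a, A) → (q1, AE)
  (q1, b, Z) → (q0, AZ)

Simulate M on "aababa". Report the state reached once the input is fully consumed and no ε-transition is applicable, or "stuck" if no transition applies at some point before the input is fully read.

(q0, aababa, Z)
  ε-move, top Z: go to q0, push AZ → (q0, aababa, AZ)
  read a, top A: go to q1, push ε → (q1, ababa, Z)
  read a, top Z: go to q1, push EEZ → (q1, baba, EEZ)
  ε-move, top E: go to q0, push ε → (q0, baba, EZ)
  read b, top E: go to q1, push ε → (q1, aba, Z)
  read a, top Z: go to q1, push EEZ → (q1, ba, EEZ)
  ε-move, top E: go to q0, push ε → (q0, ba, EZ)
  read b, top E: go to q1, push ε → (q1, a, Z)
  read a, top Z: go to q1, push EEZ → (q1, ε, EEZ)
  ε-move, top E: go to q0, push ε → (q0, ε, EZ)
All input consumed; M is in state q0.

q0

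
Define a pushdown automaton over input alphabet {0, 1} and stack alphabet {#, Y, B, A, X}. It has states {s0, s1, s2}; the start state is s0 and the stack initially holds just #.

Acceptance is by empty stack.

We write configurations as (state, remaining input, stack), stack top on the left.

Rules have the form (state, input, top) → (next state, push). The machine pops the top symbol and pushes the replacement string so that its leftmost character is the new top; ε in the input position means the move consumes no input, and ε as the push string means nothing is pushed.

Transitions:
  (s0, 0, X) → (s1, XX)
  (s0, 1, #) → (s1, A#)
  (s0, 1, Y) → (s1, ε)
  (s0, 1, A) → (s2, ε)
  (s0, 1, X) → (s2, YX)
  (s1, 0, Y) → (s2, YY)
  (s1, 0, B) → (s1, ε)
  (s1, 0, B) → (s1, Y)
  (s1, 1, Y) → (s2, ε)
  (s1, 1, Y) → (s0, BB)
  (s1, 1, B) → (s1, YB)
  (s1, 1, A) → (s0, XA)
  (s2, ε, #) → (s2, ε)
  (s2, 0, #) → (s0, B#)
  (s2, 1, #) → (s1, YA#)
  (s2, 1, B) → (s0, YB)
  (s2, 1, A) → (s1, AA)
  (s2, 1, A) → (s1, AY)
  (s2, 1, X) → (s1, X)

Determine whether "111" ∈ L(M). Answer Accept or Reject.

Reject

No computation consumes all input and empties the stack.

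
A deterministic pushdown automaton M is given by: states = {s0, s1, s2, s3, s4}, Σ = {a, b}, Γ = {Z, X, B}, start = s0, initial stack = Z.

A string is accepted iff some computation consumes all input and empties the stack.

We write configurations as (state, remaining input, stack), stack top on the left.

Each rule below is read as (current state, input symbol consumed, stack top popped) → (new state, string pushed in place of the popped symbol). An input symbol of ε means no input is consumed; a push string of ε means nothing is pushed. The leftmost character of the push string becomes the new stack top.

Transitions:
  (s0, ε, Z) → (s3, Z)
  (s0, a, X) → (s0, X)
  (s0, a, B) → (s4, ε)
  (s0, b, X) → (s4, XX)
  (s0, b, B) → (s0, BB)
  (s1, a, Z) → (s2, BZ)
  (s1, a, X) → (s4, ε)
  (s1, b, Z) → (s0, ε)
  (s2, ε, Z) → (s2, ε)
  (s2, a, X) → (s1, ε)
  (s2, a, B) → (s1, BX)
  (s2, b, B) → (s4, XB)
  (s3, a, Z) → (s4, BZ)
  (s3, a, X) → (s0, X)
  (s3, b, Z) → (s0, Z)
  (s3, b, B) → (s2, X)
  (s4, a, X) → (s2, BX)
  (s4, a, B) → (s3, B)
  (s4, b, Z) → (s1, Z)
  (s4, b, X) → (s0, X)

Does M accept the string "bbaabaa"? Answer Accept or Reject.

(s0, bbaabaa, Z) ⊢ (s3, bbaabaa, Z) ⊢ (s0, baabaa, Z) ⊢ (s3, baabaa, Z) ⊢ (s0, aabaa, Z) ⊢ (s3, aabaa, Z) ⊢ (s4, abaa, BZ) ⊢ (s3, baa, BZ) ⊢ (s2, aa, XZ) ⊢ (s1, a, Z) ⊢ (s2, ε, BZ)
All input consumed; stack is BZ, not empty, and no further ε-move applies.

Reject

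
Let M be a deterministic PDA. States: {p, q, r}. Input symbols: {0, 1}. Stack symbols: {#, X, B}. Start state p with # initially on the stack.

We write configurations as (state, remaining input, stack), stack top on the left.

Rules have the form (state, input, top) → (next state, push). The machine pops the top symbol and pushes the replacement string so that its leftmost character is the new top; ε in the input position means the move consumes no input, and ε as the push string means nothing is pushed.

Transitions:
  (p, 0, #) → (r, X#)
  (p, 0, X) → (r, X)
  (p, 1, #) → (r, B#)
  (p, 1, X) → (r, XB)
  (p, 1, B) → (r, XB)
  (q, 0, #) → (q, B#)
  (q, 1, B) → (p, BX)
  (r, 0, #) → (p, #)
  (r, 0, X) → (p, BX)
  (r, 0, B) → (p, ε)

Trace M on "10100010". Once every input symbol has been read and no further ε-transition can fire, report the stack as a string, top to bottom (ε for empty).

BXBX#

(p, 10100010, #)
  read 1, top #: go to r, push B# → (r, 0100010, B#)
  read 0, top B: go to p, push ε → (p, 100010, #)
  read 1, top #: go to r, push B# → (r, 00010, B#)
  read 0, top B: go to p, push ε → (p, 0010, #)
  read 0, top #: go to r, push X# → (r, 010, X#)
  read 0, top X: go to p, push BX → (p, 10, BX#)
  read 1, top B: go to r, push XB → (r, 0, XBX#)
  read 0, top X: go to p, push BX → (p, ε, BXBX#)
All input consumed in state p with stack BXBX#.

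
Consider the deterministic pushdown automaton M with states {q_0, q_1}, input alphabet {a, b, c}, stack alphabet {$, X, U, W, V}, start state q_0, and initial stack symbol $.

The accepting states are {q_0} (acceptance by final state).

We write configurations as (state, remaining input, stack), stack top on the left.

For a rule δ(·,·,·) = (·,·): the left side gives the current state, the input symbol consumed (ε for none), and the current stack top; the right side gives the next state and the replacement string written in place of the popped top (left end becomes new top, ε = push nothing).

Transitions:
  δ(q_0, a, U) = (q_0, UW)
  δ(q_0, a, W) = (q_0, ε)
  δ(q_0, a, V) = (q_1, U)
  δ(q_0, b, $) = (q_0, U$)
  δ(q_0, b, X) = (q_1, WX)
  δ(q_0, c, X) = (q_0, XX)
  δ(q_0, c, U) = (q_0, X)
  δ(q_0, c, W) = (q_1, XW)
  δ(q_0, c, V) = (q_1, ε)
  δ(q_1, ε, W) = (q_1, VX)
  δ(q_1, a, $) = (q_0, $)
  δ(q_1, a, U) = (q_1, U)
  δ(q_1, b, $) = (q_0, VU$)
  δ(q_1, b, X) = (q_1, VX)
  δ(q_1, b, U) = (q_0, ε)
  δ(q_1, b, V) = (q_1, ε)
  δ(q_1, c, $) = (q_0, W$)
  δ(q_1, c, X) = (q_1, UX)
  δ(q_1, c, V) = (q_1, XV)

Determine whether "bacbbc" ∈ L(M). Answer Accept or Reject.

Reject

(q_0, bacbbc, $)
  read b, top $: go to q_0, push U$ → (q_0, acbbc, U$)
  read a, top U: go to q_0, push UW → (q_0, cbbc, UW$)
  read c, top U: go to q_0, push X → (q_0, bbc, XW$)
  read b, top X: go to q_1, push WX → (q_1, bc, WXW$)
  ε-move, top W: go to q_1, push VX → (q_1, bc, VXXW$)
  read b, top V: go to q_1, push ε → (q_1, c, XXW$)
  read c, top X: go to q_1, push UX → (q_1, ε, UXXW$)
All input consumed; state q_1 ∉ F and no further ε-move applies.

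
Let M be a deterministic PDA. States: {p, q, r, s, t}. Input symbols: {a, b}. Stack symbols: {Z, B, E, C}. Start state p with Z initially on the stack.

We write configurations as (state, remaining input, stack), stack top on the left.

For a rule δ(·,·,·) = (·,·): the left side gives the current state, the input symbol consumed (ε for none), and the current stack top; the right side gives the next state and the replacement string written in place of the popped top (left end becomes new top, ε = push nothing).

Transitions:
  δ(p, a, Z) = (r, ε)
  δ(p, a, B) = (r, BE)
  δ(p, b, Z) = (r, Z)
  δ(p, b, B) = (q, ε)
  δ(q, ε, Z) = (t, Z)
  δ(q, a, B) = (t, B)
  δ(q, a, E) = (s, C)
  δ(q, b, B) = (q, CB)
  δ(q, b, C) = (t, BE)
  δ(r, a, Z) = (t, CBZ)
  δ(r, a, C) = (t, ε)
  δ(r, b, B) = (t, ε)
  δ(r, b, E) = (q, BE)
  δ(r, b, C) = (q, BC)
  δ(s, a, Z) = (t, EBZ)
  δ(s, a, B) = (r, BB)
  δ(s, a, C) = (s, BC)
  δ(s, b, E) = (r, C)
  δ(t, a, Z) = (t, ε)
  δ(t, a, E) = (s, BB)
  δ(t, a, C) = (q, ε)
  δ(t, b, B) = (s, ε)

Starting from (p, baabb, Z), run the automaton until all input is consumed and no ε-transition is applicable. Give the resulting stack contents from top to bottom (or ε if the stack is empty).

(p, baabb, Z) ⊢ (r, aabb, Z) ⊢ (t, abb, CBZ) ⊢ (q, bb, BZ) ⊢ (q, b, CBZ) ⊢ (t, ε, BEBZ)
All input consumed in state t with stack BEBZ.

BEBZ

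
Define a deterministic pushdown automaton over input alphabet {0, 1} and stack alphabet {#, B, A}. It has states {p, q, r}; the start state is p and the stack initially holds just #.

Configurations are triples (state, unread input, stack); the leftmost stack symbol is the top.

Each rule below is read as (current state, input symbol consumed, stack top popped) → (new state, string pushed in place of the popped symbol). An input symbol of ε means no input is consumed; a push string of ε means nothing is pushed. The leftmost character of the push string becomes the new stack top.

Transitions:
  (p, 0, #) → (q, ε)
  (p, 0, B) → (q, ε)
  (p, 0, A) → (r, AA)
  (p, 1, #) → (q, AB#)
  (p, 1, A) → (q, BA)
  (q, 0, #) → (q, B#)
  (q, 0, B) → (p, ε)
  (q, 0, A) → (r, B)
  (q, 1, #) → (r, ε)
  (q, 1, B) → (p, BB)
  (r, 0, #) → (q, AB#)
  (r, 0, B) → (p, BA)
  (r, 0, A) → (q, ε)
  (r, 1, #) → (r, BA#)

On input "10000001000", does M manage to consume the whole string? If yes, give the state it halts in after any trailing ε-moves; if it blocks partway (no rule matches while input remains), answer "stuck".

(p, 10000001000, #) ⊢ (q, 0000001000, AB#) ⊢ (r, 000001000, BB#) ⊢ (p, 00001000, BAB#) ⊢ (q, 0001000, AB#) ⊢ (r, 001000, BB#) ⊢ (p, 01000, BAB#) ⊢ (q, 1000, AB#)
No transition for (q, 1, top A); M blocks with input 1000 remaining.

stuck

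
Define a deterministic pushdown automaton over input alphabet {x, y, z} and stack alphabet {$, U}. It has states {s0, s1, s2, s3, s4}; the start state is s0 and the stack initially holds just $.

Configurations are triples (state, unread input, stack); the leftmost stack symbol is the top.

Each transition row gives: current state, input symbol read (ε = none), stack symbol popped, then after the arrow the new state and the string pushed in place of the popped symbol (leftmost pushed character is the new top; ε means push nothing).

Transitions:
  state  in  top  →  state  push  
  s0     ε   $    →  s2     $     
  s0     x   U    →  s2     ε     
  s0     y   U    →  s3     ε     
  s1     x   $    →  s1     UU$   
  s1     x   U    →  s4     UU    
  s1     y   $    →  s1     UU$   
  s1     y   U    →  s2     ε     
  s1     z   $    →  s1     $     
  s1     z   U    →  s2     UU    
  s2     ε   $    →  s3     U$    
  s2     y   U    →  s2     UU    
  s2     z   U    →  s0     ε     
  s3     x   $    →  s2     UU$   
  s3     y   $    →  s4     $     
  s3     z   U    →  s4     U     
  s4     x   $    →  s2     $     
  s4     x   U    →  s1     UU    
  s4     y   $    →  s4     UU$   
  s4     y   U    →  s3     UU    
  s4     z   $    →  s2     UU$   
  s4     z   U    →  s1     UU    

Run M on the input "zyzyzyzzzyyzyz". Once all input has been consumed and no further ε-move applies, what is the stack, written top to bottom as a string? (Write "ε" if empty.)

UUUUUU$

(s0, zyzyzyzzzyyzyz, $) ⊢ (s2, zyzyzyzzzyyzyz, $) ⊢ (s3, zyzyzyzzzyyzyz, U$) ⊢ (s4, yzyzyzzzyyzyz, U$) ⊢ (s3, zyzyzzzyyzyz, UU$) ⊢ (s4, yzyzzzyyzyz, UU$) ⊢ (s3, zyzzzyyzyz, UUU$) ⊢ (s4, yzzzyyzyz, UUU$) ⊢ (s3, zzzyyzyz, UUUU$) ⊢ (s4, zzyyzyz, UUUU$) ⊢ (s1, zyyzyz, UUUUU$) ⊢ (s2, yyzyz, UUUUUU$) ⊢ (s2, yzyz, UUUUUUU$) ⊢ (s2, zyz, UUUUUUUU$) ⊢ (s0, yz, UUUUUUU$) ⊢ (s3, z, UUUUUU$) ⊢ (s4, ε, UUUUUU$)
All input consumed in state s4 with stack UUUUUU$.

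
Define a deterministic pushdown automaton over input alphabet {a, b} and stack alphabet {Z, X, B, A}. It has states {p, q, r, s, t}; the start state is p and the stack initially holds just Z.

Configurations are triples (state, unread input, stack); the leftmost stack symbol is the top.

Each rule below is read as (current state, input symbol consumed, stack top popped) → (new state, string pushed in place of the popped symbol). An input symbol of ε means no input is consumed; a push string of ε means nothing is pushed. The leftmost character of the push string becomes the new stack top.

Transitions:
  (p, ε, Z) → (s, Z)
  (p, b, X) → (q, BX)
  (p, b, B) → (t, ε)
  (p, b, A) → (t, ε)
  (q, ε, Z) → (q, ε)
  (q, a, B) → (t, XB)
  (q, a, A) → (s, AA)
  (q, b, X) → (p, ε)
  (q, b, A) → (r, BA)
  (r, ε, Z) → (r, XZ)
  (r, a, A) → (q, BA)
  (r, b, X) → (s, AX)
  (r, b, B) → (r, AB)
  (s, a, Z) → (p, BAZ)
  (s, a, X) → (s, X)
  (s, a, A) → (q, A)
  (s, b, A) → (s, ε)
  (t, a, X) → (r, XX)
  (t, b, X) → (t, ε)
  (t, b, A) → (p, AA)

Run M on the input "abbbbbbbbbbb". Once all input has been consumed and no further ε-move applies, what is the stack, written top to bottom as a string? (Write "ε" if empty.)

AZ

(p, abbbbbbbbbbb, Z)
  ε-move, top Z: go to s, push Z → (s, abbbbbbbbbbb, Z)
  read a, top Z: go to p, push BAZ → (p, bbbbbbbbbbb, BAZ)
  read b, top B: go to t, push ε → (t, bbbbbbbbbb, AZ)
  read b, top A: go to p, push AA → (p, bbbbbbbbb, AAZ)
  read b, top A: go to t, push ε → (t, bbbbbbbb, AZ)
  read b, top A: go to p, push AA → (p, bbbbbbb, AAZ)
  read b, top A: go to t, push ε → (t, bbbbbb, AZ)
  read b, top A: go to p, push AA → (p, bbbbb, AAZ)
  read b, top A: go to t, push ε → (t, bbbb, AZ)
  read b, top A: go to p, push AA → (p, bbb, AAZ)
  read b, top A: go to t, push ε → (t, bb, AZ)
  read b, top A: go to p, push AA → (p, b, AAZ)
  read b, top A: go to t, push ε → (t, ε, AZ)
All input consumed in state t with stack AZ.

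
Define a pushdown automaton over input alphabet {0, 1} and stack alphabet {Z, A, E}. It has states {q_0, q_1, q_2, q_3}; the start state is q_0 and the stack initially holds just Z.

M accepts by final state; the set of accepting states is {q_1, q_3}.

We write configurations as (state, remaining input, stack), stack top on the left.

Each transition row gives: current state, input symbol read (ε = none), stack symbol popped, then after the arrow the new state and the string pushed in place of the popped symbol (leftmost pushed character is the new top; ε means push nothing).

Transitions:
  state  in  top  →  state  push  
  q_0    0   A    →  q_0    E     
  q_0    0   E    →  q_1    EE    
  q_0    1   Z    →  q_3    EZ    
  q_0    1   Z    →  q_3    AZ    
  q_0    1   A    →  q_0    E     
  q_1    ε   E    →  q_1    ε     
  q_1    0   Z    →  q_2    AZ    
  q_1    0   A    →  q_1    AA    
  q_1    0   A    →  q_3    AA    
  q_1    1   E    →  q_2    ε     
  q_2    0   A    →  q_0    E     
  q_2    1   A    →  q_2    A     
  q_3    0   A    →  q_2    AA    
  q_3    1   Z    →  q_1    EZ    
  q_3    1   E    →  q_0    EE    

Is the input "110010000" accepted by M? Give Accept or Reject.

Reject

No computation consumes all input and reaches a final state.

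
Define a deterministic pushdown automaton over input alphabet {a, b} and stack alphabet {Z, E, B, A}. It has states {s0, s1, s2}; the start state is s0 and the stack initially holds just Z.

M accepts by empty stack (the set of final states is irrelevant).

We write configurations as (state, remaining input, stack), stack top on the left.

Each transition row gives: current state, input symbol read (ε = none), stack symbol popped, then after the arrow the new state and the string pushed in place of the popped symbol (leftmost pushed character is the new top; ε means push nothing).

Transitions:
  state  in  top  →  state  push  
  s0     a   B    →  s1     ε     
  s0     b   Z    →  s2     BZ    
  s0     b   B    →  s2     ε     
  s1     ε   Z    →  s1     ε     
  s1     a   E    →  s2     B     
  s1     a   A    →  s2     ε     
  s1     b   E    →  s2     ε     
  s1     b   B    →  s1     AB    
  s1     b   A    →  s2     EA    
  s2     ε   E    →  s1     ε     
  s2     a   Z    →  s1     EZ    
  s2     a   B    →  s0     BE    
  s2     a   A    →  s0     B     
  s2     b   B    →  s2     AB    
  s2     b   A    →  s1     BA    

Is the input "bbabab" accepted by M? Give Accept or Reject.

Accept

(s0, bbabab, Z)
  read b, top Z: go to s2, push BZ → (s2, babab, BZ)
  read b, top B: go to s2, push AB → (s2, abab, ABZ)
  read a, top A: go to s0, push B → (s0, bab, BBZ)
  read b, top B: go to s2, push ε → (s2, ab, BZ)
  read a, top B: go to s0, push BE → (s0, b, BEZ)
  read b, top B: go to s2, push ε → (s2, ε, EZ)
  ε-move, top E: go to s1, push ε → (s1, ε, Z)
  ε-move, top Z: go to s1, push ε → (s1, ε, ε)
All input consumed and the stack is empty.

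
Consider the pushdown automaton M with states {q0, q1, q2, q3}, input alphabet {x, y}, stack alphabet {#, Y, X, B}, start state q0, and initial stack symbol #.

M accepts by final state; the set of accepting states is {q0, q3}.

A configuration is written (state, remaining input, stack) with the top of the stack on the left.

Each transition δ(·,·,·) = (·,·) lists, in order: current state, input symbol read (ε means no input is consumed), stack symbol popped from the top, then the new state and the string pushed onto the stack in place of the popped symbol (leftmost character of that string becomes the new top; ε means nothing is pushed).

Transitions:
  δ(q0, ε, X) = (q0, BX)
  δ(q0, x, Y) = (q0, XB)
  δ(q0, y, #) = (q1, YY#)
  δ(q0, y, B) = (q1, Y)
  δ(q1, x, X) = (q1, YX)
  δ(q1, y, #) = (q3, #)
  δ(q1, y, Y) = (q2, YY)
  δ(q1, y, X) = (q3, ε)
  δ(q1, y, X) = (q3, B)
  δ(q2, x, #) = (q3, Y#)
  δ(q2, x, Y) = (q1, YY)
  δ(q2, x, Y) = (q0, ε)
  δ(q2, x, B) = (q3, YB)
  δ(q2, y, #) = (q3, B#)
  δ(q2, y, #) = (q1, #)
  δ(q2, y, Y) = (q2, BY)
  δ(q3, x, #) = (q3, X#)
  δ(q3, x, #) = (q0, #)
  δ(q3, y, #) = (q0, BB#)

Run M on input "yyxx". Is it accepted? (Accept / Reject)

One accepting computation: (q0, yyxx, #) ⊢ (q1, yxx, YY#) ⊢ (q2, xx, YYY#) ⊢ (q0, x, YY#) ⊢ (q0, ε, XBY#)
All input consumed and state q0 ∈ F.

Accept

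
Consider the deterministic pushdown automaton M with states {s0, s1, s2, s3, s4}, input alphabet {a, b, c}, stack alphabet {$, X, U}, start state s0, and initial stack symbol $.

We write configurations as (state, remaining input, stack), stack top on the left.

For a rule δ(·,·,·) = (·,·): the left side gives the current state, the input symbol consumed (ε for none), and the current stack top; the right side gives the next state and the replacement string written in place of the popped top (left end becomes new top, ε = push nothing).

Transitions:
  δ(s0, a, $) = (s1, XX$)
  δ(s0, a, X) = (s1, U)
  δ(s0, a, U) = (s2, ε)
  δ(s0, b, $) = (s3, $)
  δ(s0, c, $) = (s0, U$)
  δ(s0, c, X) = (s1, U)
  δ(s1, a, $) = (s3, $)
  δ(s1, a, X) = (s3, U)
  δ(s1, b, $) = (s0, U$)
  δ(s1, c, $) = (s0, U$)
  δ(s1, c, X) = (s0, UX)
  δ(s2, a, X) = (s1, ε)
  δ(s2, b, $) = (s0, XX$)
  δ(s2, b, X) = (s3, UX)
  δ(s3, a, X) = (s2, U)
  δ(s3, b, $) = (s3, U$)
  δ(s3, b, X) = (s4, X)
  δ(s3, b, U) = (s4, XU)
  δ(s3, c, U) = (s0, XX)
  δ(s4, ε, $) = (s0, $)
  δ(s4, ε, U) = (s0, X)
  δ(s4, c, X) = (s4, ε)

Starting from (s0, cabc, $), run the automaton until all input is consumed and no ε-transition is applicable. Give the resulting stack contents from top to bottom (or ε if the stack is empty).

UX$

(s0, cabc, $)
  read c, top $: go to s0, push U$ → (s0, abc, U$)
  read a, top U: go to s2, push ε → (s2, bc, $)
  read b, top $: go to s0, push XX$ → (s0, c, XX$)
  read c, top X: go to s1, push U → (s1, ε, UX$)
All input consumed in state s1 with stack UX$.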